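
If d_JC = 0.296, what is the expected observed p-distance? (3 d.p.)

0.245

p = (3/4)(1 − e^(−4d/3)) = 0.75 × (1 − e^(-0.394667)) = 0.75 × (1 − 0.673904) = 0.244572.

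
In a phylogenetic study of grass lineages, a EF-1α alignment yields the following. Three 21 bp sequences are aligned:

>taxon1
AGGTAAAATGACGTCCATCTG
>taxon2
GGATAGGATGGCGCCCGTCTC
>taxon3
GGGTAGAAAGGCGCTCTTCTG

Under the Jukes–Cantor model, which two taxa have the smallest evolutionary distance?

taxon2 and taxon3

taxon1–taxon2: 8/21 differ, p = 0.381, d = 0.532.
taxon1–taxon3: 7/21 differ, p = 0.333, d = 0.441.
taxon2–taxon3: 6/21 differ, p = 0.286, d = 0.360.
The smallest distance is between taxon2 and taxon3.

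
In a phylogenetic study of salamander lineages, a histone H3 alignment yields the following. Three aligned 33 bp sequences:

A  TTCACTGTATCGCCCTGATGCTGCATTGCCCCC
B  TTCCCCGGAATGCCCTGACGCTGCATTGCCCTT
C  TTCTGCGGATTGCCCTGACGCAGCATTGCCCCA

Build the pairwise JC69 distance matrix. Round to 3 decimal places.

A–B: 8/33 sites differ → p ≈ 0.242424, d = −0.75 ln(1 − 0.323232) = 0.292820 ≈ 0.293.
A–C: 8/33 sites differ → p ≈ 0.242424, d = −0.75 ln(1 − 0.323232) = 0.292820 ≈ 0.293.
B–C: 6/33 sites differ → p ≈ 0.181818, d = −0.75 ln(1 − 0.242424) = 0.208224 ≈ 0.208.

d(A,B) = 0.293, d(A,C) = 0.293, d(B,C) = 0.208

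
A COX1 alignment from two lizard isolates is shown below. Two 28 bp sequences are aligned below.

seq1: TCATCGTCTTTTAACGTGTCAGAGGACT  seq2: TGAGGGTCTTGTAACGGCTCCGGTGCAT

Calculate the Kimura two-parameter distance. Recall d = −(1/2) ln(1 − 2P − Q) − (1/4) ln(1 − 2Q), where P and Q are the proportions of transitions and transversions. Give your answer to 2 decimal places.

0.59

Of 28 sites, 1 differences are transitions and 10 are transversions, so P = 1/28 ≈ 0.035714 and Q = 10/28 ≈ 0.357143.
Under the Kimura two-parameter model, d = −½ ln(1 − 2P − Q) − ¼ ln(1 − 2Q).
1 − 2P − Q = 0.571429, giving −½ ln(0.571429) = 0.279808.
1 − 2Q = 0.285714, giving −¼ ln(0.285714) = 0.313191.
d = 0.279808 + 0.313191 = 0.592999.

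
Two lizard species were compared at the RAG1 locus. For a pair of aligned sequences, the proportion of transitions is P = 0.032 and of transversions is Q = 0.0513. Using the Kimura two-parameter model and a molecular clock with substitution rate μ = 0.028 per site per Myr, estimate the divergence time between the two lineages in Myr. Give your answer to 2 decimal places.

1.58

Under the Kimura two-parameter model, d = −½ ln(1 − 2P − Q) − ¼ ln(1 − 2Q).
1 − 2P − Q = 0.8847, giving −½ ln(0.8847) = 0.061253.
1 − 2Q = 0.8974, giving −¼ ln(0.8974) = 0.027063.
d = 0.061253 + 0.027063 = 0.088316.
Under a molecular clock d = 2μt, so t = d/(2μ) = 0.088316 / (2 × 0.028) = 1.58 Myr.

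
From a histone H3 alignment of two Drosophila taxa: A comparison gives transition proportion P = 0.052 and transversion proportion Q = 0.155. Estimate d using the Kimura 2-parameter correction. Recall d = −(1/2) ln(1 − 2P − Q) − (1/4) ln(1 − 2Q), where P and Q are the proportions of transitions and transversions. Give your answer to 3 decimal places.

0.243

Under the Kimura two-parameter model, d = −½ ln(1 − 2P − Q) − ¼ ln(1 − 2Q).
1 − 2P − Q = 0.741, giving −½ ln(0.741) = 0.149877.
1 − 2Q = 0.69, giving −¼ ln(0.69) = 0.092766.
d = 0.149877 + 0.092766 = 0.242643.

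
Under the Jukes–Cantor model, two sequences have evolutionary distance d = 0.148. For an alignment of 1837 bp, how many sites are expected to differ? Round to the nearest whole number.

Invert JC69: p = (3/4)(1 − e^(−4d/3)) = 0.75 × (1 − e^(-0.197333)) = 0.75 × (1 − 0.820917) = 0.134312.
Expected differing sites = pL ≈ 0.134312 × 1837 = 246.731144 ≈ 247.

247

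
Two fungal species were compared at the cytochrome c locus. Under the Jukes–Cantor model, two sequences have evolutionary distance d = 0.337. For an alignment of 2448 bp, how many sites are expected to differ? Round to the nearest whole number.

665

Invert JC69: p = (3/4)(1 − e^(−4d/3)) = 0.75 × (1 − e^(-0.449333)) = 0.75 × (1 − 0.638054) = 0.271460.
Expected differing sites = pL ≈ 0.271460 × 2448 = 664.53408 ≈ 665.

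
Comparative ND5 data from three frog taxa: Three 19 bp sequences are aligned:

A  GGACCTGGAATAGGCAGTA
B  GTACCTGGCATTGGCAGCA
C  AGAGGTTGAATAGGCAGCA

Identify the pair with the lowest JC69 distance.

A and B

A–B: 4/19 differ, p = 0.211, d = 0.247.
A–C: 5/19 differ, p = 0.263, d = 0.324.
B–C: 7/19 differ, p = 0.368, d = 0.507.
The smallest distance is between A and B.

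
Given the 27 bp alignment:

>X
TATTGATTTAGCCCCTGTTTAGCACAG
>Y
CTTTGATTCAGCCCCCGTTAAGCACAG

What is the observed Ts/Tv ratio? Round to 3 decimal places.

1.500

Transitions are A↔G and C↔T; transversions are all other mismatches.
Transitions: 3. Transversions: 2.
R = 3/2 = 1.500.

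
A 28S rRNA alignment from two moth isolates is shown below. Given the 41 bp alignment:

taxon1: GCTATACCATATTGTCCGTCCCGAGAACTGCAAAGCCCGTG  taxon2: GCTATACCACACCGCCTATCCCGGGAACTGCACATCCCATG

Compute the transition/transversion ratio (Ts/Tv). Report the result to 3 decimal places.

Transitions are A↔G and C↔T; transversions are all other mismatches.
Transitions: 8. Transversions: 2.
R = 8/2 = 4.000.

4.000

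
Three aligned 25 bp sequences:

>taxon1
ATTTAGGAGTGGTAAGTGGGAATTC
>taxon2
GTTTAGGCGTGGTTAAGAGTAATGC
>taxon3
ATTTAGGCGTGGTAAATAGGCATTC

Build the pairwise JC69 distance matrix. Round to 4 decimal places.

taxon1–taxon2: 8/25 sites differ → p = 0.32, d = −0.75 ln(1 − 0.426667) = 0.417216 ≈ 0.4172.
taxon1–taxon3: 4/25 sites differ → p = 0.16, d = −0.75 ln(1 − 0.213333) = 0.179963 ≈ 0.1800.
taxon2–taxon3: 6/25 sites differ → p = 0.24, d = −0.75 ln(1 − 0.32) = 0.289247 ≈ 0.2892.

d(taxon1,taxon2) = 0.4172, d(taxon1,taxon3) = 0.1800, d(taxon2,taxon3) = 0.2892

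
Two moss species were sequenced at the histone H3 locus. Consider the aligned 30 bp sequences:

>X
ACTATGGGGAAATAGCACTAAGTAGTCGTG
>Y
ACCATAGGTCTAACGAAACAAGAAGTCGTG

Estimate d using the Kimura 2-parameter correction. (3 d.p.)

Of 30 sites, 3 differences are transitions and 8 are transversions, so P = 3/30 = 0.1 and Q = 8/30 ≈ 0.266667.
Under the Kimura two-parameter model, d = −½ ln(1 − 2P − Q) − ¼ ln(1 − 2Q).
1 − 2P − Q = 0.533333, giving −½ ln(0.533333) = 0.314305.
1 − 2Q = 0.466666, giving −¼ ln(0.466666) = 0.190535.
d = 0.314305 + 0.190535 = 0.504840.

0.505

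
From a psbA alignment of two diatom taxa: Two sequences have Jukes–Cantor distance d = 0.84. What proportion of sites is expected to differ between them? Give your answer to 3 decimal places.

p = (3/4)(1 − e^(−4d/3)) = 0.75 × (1 − e^(-1.12)) = 0.75 × (1 − 0.326280) = 0.505290.

0.505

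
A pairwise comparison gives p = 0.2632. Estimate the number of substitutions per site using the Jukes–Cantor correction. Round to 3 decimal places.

0.324

d = −(3/4) ln(1 − 4p/3) = −0.75 ln(1 − 0.350933) = −0.75 ln(0.649067)
  = −0.75 × (-0.432219) = 0.324164 substitutions/site.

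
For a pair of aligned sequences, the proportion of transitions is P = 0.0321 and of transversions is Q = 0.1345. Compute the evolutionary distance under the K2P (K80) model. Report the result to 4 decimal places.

Under the Kimura two-parameter model, d = −½ ln(1 − 2P − Q) − ¼ ln(1 − 2Q).
1 − 2P − Q = 0.8013, giving −½ ln(0.8013) = 0.110760.
1 − 2Q = 0.731, giving −¼ ln(0.731) = 0.078335.
d = 0.110760 + 0.078335 = 0.189095.

0.1891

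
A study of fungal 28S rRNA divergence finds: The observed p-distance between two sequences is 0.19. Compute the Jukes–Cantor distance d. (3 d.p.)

d = −(3/4) ln(1 − 4p/3) = −0.75 ln(1 − 0.253333) = −0.75 ln(0.746667)
  = −0.75 × (-0.292136) = 0.219102 substitutions/site.

0.219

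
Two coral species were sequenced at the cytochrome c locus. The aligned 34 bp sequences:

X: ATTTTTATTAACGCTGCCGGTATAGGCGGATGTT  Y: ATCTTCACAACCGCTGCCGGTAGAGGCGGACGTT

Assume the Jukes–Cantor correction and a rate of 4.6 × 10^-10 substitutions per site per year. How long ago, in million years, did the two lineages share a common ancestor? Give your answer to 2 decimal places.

The sequences differ at 7 of 34 sites (3, 6, 8, 9, 11, 23, 31), so p = 7/34 ≈ 0.205882.
d = −(3/4) ln(1 − 4p/3) = −0.75 ln(1 − 0.274509) = −0.75 ln(0.725491)
  = −0.75 × (-0.320907) = 0.240680 substitutions/site.
Under a molecular clock d = 2μt, so t = d/(2μ) = 0.240680 / (2 × 4.6 × 10^-10) = 261.61 million years.

261.61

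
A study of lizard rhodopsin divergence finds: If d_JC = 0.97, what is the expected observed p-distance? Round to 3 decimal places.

p = (3/4)(1 − e^(−4d/3)) = 0.75 × (1 − e^(-1.293333)) = 0.75 × (1 − 0.274355) = 0.544234.

0.544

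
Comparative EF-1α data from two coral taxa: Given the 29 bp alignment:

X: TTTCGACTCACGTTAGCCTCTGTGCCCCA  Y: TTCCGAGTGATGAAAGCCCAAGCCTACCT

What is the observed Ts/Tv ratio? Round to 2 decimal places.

Transitions are A↔G and C↔T; transversions are all other mismatches.
Transitions: 5. Transversions: 9.
R = 5/9 = 0.555555… ≈ 0.56 (to 2 d.p.).

0.56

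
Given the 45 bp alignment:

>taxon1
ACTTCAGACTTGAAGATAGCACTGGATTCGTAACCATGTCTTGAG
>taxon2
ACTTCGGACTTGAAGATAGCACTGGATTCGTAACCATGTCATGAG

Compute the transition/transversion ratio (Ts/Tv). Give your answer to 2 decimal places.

Transitions are A↔G and C↔T; transversions are all other mismatches.
Transitions: 1. Transversions: 1.
R = 1/1 = 1.00.

1.00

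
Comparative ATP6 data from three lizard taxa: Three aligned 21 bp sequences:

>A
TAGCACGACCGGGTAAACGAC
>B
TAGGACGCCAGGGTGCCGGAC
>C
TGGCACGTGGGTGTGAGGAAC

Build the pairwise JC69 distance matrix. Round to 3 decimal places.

A–B: 7/21 sites differ → p ≈ 0.333333, d = −0.75 ln(1 − 0.444444) = 0.440839 ≈ 0.441.
A–C: 9/21 sites differ → p ≈ 0.428571, d = −0.75 ln(1 − 0.571428) = 0.635472 ≈ 0.635.
B–C: 9/21 sites differ → p ≈ 0.428571, d = −0.75 ln(1 − 0.571428) = 0.635472 ≈ 0.635.

d(A,B) = 0.441, d(A,C) = 0.635, d(B,C) = 0.635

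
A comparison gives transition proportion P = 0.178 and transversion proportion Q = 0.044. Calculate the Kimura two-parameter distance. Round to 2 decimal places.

0.28

Under the Kimura two-parameter model, d = −½ ln(1 − 2P − Q) − ¼ ln(1 − 2Q).
1 − 2P − Q = 0.6, giving −½ ln(0.6) = 0.255413.
1 − 2Q = 0.912, giving −¼ ln(0.912) = 0.023029.
d = 0.255413 + 0.023029 = 0.278442.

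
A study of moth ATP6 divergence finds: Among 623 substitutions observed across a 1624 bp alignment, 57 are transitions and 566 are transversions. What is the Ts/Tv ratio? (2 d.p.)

R = 57/566 = 0.100706… ≈ 0.10 (to 2 d.p.).

0.10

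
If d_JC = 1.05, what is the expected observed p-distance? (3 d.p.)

0.565

p = (3/4)(1 − e^(−4d/3)) = 0.75 × (1 − e^(-1.4)) = 0.75 × (1 − 0.246597) = 0.565052.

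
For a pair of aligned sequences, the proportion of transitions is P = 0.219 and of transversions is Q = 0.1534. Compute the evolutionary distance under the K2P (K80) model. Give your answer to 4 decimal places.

Under the Kimura two-parameter model, d = −½ ln(1 − 2P − Q) − ¼ ln(1 − 2Q).
1 − 2P − Q = 0.4086, giving −½ ln(0.4086) = 0.447509.
1 − 2Q = 0.6932, giving −¼ ln(0.6932) = 0.091609.
d = 0.447509 + 0.091609 = 0.539118.

0.5391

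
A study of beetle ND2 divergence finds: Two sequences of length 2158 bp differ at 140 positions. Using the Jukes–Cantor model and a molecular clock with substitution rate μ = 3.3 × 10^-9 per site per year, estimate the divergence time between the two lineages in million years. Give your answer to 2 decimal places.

10.28

p = 140/2158 ≈ 0.064875.
d = −(3/4) ln(1 − 4p/3) = −0.75 ln(1 − 0.0865) = −0.75 ln(0.9135)
  = −0.75 × (-0.090472) = 0.067854 substitutions/site.
Under a molecular clock d = 2μt, so t = d/(2μ) = 0.067854 / (2 × 3.3 × 10^-9) = 10.28 million years.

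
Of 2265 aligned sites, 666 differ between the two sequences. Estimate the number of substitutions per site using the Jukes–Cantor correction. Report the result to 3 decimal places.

0.373

p = 666/2265 ≈ 0.29404.
d = −(3/4) ln(1 − 4p/3) = −0.75 ln(1 − 0.392053) = −0.75 ln(0.607947)
  = −0.75 × (-0.497668) = 0.373251 substitutions/site.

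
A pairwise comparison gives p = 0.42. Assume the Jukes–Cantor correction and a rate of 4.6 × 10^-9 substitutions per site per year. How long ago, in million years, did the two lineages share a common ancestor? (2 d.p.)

66.93

d = −(3/4) ln(1 − 4p/3) = −0.75 ln(1 − 0.56) = −0.75 ln(0.44)
  = −0.75 × (-0.820981) = 0.615736 substitutions/site.
Under a molecular clock d = 2μt, so t = d/(2μ) = 0.615736 / (2 × 4.6 × 10^-9) = 66.93 million years.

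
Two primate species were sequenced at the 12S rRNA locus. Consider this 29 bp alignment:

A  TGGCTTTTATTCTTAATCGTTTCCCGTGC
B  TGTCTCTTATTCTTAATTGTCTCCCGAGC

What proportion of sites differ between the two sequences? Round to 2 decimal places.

The sequences differ at 5 of 29 positions (sites 3, 6, 18, 21, 27).
p = 5/29 = 0.172413… ≈ 0.17 (to 2 d.p.).

0.17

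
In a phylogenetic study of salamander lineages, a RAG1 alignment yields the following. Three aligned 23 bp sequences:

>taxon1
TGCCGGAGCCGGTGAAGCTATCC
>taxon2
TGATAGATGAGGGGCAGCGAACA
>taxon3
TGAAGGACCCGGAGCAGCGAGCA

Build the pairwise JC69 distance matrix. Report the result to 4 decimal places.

d(taxon1,taxon2) = 0.7614, d(taxon1,taxon3) = 0.4674, d(taxon2,taxon3) = 0.3904

taxon1–taxon2: 11/23 sites differ → p ≈ 0.478261, d = −0.75 ln(1 − 0.637681) = 0.761423 ≈ 0.7614.
taxon1–taxon3: 8/23 sites differ → p ≈ 0.347826, d = −0.75 ln(1 − 0.463768) = 0.467391 ≈ 0.4674.
taxon2–taxon3: 7/23 sites differ → p ≈ 0.304348, d = −0.75 ln(1 − 0.405797) = 0.390401 ≈ 0.3904.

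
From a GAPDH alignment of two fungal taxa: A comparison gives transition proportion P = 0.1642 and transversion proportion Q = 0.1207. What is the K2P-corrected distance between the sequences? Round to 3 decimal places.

0.367

Under the Kimura two-parameter model, d = −½ ln(1 − 2P − Q) − ¼ ln(1 − 2Q).
1 − 2P − Q = 0.5509, giving −½ ln(0.5509) = 0.298101.
1 − 2Q = 0.7586, giving −¼ ln(0.7586) = 0.069070.
d = 0.298101 + 0.069070 = 0.367171.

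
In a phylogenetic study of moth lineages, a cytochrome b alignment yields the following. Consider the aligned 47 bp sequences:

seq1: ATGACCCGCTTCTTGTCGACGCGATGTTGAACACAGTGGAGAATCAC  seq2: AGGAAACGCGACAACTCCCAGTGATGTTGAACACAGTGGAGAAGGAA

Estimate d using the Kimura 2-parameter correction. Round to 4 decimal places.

Of 47 sites, 1 differences are transitions and 14 are transversions, so P = 1/47 ≈ 0.021277 and Q = 14/47 ≈ 0.297872.
Under the Kimura two-parameter model, d = −½ ln(1 − 2P − Q) − ¼ ln(1 − 2Q).
1 − 2P − Q = 0.659574, giving −½ ln(0.659574) = 0.208081.
1 − 2Q = 0.404256, giving −¼ ln(0.404256) = 0.226427.
d = 0.208081 + 0.226427 = 0.434508.

0.4345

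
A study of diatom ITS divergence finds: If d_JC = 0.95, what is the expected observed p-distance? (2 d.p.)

p = (3/4)(1 − e^(−4d/3)) = 0.75 × (1 − e^(-1.266667)) = 0.75 × (1 − 0.281769) = 0.538673.

0.54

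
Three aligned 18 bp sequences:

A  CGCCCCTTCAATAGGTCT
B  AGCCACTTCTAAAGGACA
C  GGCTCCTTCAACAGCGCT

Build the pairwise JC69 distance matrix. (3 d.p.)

d(A,B) = 0.441, d(A,C) = 0.347, d(B,C) = 0.673

A–B: 6/18 sites differ → p ≈ 0.333333, d = −0.75 ln(1 − 0.444444) = 0.440839 ≈ 0.441.
A–C: 5/18 sites differ → p ≈ 0.277778, d = −0.75 ln(1 − 0.370371) = 0.346968 ≈ 0.347.
B–C: 8/18 sites differ → p ≈ 0.444444, d = −0.75 ln(1 − 0.592592) = 0.673455 ≈ 0.673.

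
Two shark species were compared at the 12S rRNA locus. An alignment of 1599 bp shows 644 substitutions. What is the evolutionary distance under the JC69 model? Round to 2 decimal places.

p = 644/1599 ≈ 0.402752.
d = −(3/4) ln(1 − 4p/3) = −0.75 ln(1 − 0.537003) = −0.75 ln(0.462997)
  = −0.75 × (-0.770035) = 0.577526 substitutions/site.

0.58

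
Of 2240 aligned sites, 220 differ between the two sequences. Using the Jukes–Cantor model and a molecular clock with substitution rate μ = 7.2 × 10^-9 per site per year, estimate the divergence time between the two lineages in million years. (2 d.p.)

7.31

p = 220/2240 ≈ 0.098214.
d = −(3/4) ln(1 − 4p/3) = −0.75 ln(1 − 0.130952) = −0.75 ln(0.869048)
  = −0.75 × (-0.140357) = 0.105268 substitutions/site.
Under a molecular clock d = 2μt, so t = d/(2μ) = 0.105268 / (2 × 7.2 × 10^-9) = 7.31 million years.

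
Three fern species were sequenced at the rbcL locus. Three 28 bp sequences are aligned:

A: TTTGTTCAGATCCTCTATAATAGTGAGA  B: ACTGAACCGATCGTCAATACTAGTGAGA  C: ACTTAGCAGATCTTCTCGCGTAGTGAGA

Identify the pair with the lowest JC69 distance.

A–B: 8/28 differ, p = 0.286, d = 0.360.
A–C: 10/28 differ, p = 0.357, d = 0.485.
B–C: 9/28 differ, p = 0.321, d = 0.420.
The smallest distance is between A and B.

A and B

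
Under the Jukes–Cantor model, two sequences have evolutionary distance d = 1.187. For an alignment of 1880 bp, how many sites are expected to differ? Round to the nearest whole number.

1120

Invert JC69: p = (3/4)(1 − e^(−4d/3)) = 0.75 × (1 − e^(-1.582667)) = 0.75 × (1 − 0.205426) = 0.595931.
Expected differing sites = pL ≈ 0.595931 × 1880 = 1120.35028 ≈ 1120.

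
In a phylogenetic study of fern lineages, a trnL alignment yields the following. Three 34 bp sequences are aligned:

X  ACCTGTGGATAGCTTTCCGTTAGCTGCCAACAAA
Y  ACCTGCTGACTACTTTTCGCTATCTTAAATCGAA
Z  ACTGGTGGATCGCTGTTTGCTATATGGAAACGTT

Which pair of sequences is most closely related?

X and Y

X–Y: 13/34 differ, p = 0.382, d = 0.535.
X–Z: 14/34 differ, p = 0.412, d = 0.597.
Y–Z: 15/34 differ, p = 0.441, d = 0.665.
The smallest distance is between X and Y.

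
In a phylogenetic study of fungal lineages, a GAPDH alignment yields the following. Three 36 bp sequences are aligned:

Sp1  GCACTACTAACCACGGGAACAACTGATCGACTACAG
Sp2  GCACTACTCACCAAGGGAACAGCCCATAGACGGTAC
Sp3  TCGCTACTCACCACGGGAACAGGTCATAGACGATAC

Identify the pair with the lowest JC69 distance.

Sp1–Sp2: 10/36 differ, p = 0.278, d = 0.347.
Sp1–Sp3: 10/36 differ, p = 0.278, d = 0.347.
Sp2–Sp3: 6/36 differ, p = 0.167, d = 0.188.
The smallest distance is between Sp2 and Sp3.

Sp2 and Sp3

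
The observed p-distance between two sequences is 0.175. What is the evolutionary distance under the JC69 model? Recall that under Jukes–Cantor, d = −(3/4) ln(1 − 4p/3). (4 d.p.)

0.1993

d = −(3/4) ln(1 − 4p/3) = −0.75 ln(1 − 0.233333) = −0.75 ln(0.766667)
  = −0.75 × (-0.265703) = 0.199277 substitutions/site.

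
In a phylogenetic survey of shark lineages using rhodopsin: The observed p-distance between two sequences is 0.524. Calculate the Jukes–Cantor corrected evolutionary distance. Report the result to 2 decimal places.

d = −(3/4) ln(1 − 4p/3) = −0.75 ln(1 − 0.698667) = −0.75 ln(0.301333)
  = −0.75 × (-1.199539) = 0.899654 substitutions/site.

0.90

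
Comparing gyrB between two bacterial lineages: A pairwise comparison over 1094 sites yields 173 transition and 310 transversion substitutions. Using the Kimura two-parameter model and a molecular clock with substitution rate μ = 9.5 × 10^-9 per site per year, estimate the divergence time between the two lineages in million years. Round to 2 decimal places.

35.09

P = 173/1094 ≈ 0.158135 and Q = 310/1094 ≈ 0.283364.
Under the Kimura two-parameter model, d = −½ ln(1 − 2P − Q) − ¼ ln(1 − 2Q).
1 − 2P − Q = 0.400366, giving −½ ln(0.400366) = 0.457688.
1 − 2Q = 0.433272, giving −¼ ln(0.433272) = 0.209097.
d = 0.457688 + 0.209097 = 0.666785.
Under a molecular clock d = 2μt, so t = d/(2μ) = 0.666785 / (2 × 9.5 × 10^-9) = 35.09 million years.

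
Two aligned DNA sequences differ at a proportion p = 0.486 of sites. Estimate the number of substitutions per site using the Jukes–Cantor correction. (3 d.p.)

0.783

d = −(3/4) ln(1 − 4p/3) = −0.75 ln(1 − 0.648) = −0.75 ln(0.352)
  = −0.75 × (-1.044124) = 0.783093 substitutions/site.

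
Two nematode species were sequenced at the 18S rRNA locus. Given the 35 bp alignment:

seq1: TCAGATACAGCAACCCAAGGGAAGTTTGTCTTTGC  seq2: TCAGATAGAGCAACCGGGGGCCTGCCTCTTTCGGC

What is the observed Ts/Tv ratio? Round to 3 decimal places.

0.857

Transitions are A↔G and C↔T; transversions are all other mismatches.
Transitions: 6. Transversions: 7.
R = 6/7 = 0.857142… ≈ 0.857 (to 3 d.p.).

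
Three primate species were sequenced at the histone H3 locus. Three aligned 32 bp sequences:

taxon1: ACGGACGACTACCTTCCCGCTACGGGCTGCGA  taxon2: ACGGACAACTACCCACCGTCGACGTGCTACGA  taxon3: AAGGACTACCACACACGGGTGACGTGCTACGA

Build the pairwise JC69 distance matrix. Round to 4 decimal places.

taxon1–taxon2: 8/32 sites differ → p = 0.25, d = −0.75 ln(1 − 0.333333) = 0.304098 ≈ 0.3041.
taxon1–taxon3: 12/32 sites differ → p = 0.375, d = −0.75 ln(1 − 0.5) = 0.519860 ≈ 0.5199.
taxon2–taxon3: 7/32 sites differ → p = 0.21875, d = −0.75 ln(1 − 0.291667) = 0.258631 ≈ 0.2586.

d(taxon1,taxon2) = 0.3041, d(taxon1,taxon3) = 0.5199, d(taxon2,taxon3) = 0.2586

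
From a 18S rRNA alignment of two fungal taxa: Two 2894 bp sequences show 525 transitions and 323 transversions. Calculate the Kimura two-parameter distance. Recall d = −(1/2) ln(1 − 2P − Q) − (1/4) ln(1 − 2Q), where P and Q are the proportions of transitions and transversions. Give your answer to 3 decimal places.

P = 525/2894 ≈ 0.18141 and Q = 323/2894 ≈ 0.11161.
Under the Kimura two-parameter model, d = −½ ln(1 − 2P − Q) − ¼ ln(1 − 2Q).
1 − 2P − Q = 0.52557, giving −½ ln(0.52557) = 0.321636.
1 − 2Q = 0.77678, giving −¼ ln(0.77678) = 0.063150.
d = 0.321636 + 0.063150 = 0.384786.

0.385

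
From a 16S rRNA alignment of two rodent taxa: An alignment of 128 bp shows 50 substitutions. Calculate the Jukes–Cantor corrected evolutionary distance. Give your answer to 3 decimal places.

p = 50/128 = 0.390625.
d = −(3/4) ln(1 − 4p/3) = −0.75 ln(1 − 0.520833) = −0.75 ln(0.479167)
  = −0.75 × (-0.735706) = 0.551780 substitutions/site.

0.552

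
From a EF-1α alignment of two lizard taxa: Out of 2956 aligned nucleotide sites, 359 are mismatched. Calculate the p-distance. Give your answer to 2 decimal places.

0.12

p = 359/2956 = 0.121447… ≈ 0.12 (to 2 d.p.).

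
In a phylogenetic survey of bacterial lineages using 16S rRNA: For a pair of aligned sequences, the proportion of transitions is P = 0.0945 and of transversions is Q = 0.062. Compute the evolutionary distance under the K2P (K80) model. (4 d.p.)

0.1776

Under the Kimura two-parameter model, d = −½ ln(1 − 2P − Q) − ¼ ln(1 − 2Q).
1 − 2P − Q = 0.749, giving −½ ln(0.749) = 0.144508.
1 − 2Q = 0.876, giving −¼ ln(0.876) = 0.033097.
d = 0.144508 + 0.033097 = 0.177605.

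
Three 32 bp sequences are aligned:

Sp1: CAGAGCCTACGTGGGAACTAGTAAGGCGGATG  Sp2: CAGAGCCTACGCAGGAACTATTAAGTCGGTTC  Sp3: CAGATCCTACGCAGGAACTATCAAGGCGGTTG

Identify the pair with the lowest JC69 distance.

Sp1–Sp2: 6/32 differ, p = 0.188, d = 0.216.
Sp1–Sp3: 6/32 differ, p = 0.188, d = 0.216.
Sp2–Sp3: 4/32 differ, p = 0.125, d = 0.137.
The smallest distance is between Sp2 and Sp3.

Sp2 and Sp3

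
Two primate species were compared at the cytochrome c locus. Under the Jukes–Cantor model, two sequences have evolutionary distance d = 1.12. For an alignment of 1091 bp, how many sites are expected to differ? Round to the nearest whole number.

634

Invert JC69: p = (3/4)(1 − e^(−4d/3)) = 0.75 × (1 − e^(-1.493333)) = 0.75 × (1 − 0.224623) = 0.581533.
Expected differing sites = pL ≈ 0.581533 × 1091 = 634.452503 ≈ 634.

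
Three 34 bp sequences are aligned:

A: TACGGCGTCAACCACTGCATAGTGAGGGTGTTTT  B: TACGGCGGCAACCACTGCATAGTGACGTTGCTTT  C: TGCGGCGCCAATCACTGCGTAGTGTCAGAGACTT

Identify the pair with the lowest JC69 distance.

A–B: 4/34 differ, p = 0.118, d = 0.128.
A–C: 10/34 differ, p = 0.294, d = 0.373.
B–C: 10/34 differ, p = 0.294, d = 0.373.
The smallest distance is between A and B.

A and B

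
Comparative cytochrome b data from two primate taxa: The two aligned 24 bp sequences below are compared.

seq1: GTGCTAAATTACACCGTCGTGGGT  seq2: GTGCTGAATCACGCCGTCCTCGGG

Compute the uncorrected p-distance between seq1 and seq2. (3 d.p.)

The sequences differ at 6 of 24 positions (sites 6, 10, 13, 19, 21, 24).
p = 6/24 = 0.250.

0.250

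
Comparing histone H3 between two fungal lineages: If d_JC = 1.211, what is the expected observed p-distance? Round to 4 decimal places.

p = (3/4)(1 − e^(−4d/3)) = 0.75 × (1 − e^(-1.614667)) = 0.75 × (1 − 0.198957) = 0.600782.

0.6008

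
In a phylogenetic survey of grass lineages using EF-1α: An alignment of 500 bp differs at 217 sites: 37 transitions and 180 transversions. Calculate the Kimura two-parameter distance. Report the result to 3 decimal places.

0.673

P = 37/500 = 0.074 and Q = 180/500 = 0.36.
Under the Kimura two-parameter model, d = −½ ln(1 − 2P − Q) − ¼ ln(1 − 2Q).
1 − 2P − Q = 0.492, giving −½ ln(0.492) = 0.354638.
1 − 2Q = 0.28, giving −¼ ln(0.28) = 0.318241.
d = 0.354638 + 0.318241 = 0.672879.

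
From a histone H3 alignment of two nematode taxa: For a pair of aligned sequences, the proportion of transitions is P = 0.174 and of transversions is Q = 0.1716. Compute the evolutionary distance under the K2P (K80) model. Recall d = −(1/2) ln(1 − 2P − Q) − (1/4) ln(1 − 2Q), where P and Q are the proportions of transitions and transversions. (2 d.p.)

Under the Kimura two-parameter model, d = −½ ln(1 − 2P − Q) − ¼ ln(1 − 2Q).
1 − 2P − Q = 0.4804, giving −½ ln(0.4804) = 0.366568.
1 − 2Q = 0.6568, giving −¼ ln(0.6568) = 0.105094.
d = 0.366568 + 0.105094 = 0.471662.

0.47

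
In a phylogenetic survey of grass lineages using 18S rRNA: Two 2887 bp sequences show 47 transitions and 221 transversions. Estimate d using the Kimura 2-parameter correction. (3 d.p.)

P = 47/2887 ≈ 0.01628 and Q = 221/2887 ≈ 0.07655.
Under the Kimura two-parameter model, d = −½ ln(1 − 2P − Q) − ¼ ln(1 − 2Q).
1 − 2P − Q = 0.89089, giving −½ ln(0.89089) = 0.057767.
1 − 2Q = 0.8469, giving −¼ ln(0.8469) = 0.041543.
d = 0.057767 + 0.041543 = 0.099310.

0.099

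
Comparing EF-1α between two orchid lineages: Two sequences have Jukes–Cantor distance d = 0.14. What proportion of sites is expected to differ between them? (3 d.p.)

p = (3/4)(1 − e^(−4d/3)) = 0.75 × (1 − e^(-0.186667)) = 0.75 × (1 − 0.829720) = 0.127710.

0.128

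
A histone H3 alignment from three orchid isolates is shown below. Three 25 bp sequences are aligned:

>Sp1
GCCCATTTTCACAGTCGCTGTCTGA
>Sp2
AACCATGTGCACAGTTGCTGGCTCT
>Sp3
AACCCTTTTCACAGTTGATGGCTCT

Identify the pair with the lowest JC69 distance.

Sp2 and Sp3

Sp1–Sp2: 8/25 differ, p = 0.320, d = 0.417.
Sp1–Sp3: 8/25 differ, p = 0.320, d = 0.417.
Sp2–Sp3: 4/25 differ, p = 0.160, d = 0.180.
The smallest distance is between Sp2 and Sp3.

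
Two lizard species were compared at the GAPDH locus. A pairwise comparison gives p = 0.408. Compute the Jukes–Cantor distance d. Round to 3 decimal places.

0.589

d = −(3/4) ln(1 − 4p/3) = −0.75 ln(1 − 0.544) = −0.75 ln(0.456)
  = −0.75 × (-0.785262) = 0.588947 substitutions/site.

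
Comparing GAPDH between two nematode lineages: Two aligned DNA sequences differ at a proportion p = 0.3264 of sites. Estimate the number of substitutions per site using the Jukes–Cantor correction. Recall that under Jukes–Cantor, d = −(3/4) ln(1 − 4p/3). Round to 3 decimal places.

0.428

d = −(3/4) ln(1 − 4p/3) = −0.75 ln(1 − 0.4352) = −0.75 ln(0.5648)
  = −0.75 × (-0.571284) = 0.428463 substitutions/site.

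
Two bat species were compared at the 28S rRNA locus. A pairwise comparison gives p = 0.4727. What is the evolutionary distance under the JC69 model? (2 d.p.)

0.75

d = −(3/4) ln(1 − 4p/3) = −0.75 ln(1 − 0.630267) = −0.75 ln(0.369733)
  = −0.75 × (-0.994974) = 0.746231 substitutions/site.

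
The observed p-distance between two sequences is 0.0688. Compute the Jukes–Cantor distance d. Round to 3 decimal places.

0.072

d = −(3/4) ln(1 − 4p/3) = −0.75 ln(1 − 0.091733) = −0.75 ln(0.908267)
  = −0.75 × (-0.096217) = 0.072163 substitutions/site.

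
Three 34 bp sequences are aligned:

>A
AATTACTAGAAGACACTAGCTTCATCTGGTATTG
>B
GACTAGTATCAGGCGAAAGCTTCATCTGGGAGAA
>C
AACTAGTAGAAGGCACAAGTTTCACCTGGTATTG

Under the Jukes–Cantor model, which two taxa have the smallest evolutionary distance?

A and C

A–B: 13/34 differ, p = 0.382, d = 0.535.
A–C: 6/34 differ, p = 0.176, d = 0.201.
B–C: 11/34 differ, p = 0.324, d = 0.423.
The smallest distance is between A and C.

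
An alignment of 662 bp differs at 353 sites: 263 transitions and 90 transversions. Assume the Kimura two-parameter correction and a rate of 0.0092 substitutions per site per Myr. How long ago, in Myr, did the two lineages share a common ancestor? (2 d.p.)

76.77

P = 263/662 ≈ 0.397281 and Q = 90/662 ≈ 0.135952.
Under the Kimura two-parameter model, d = −½ ln(1 − 2P − Q) − ¼ ln(1 − 2Q).
1 − 2P − Q = 0.069486, giving −½ ln(0.069486) = 1.333315.
1 − 2Q = 0.728096, giving −¼ ln(0.728096) = 0.079331.
d = 1.333315 + 0.079331 = 1.412646.
Under a molecular clock d = 2μt, so t = d/(2μ) = 1.412646 / (2 × 0.0092) = 76.77 Myr.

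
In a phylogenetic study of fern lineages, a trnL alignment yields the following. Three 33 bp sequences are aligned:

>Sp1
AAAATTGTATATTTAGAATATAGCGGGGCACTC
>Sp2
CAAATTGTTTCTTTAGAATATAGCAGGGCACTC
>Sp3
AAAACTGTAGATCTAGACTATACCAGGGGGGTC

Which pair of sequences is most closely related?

Sp1 and Sp2

Sp1–Sp2: 4/33 differ, p = 0.121, d = 0.132.
Sp1–Sp3: 9/33 differ, p = 0.273, d = 0.339.
Sp2–Sp3: 11/33 differ, p = 0.333, d = 0.441.
The smallest distance is between Sp1 and Sp2.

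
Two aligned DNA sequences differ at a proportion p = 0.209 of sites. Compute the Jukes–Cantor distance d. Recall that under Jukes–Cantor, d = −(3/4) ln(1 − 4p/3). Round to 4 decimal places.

0.2450

d = −(3/4) ln(1 − 4p/3) = −0.75 ln(1 − 0.278667) = −0.75 ln(0.721333)
  = −0.75 × (-0.326654) = 0.244991 substitutions/site.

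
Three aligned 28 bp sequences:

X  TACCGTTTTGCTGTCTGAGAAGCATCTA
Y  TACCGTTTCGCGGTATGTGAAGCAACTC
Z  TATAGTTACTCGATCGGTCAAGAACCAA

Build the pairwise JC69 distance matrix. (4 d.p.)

d(X,Y) = 0.2524, d(X,Z) = 0.7238, d(Y,Z) = 0.6355

X–Y: 6/28 sites differ → p ≈ 0.214286, d = −0.75 ln(1 − 0.285715) = 0.252355 ≈ 0.2524.
X–Z: 13/28 sites differ → p ≈ 0.464286, d = −0.75 ln(1 − 0.619048) = 0.723811 ≈ 0.7238.
Y–Z: 12/28 sites differ → p ≈ 0.428571, d = −0.75 ln(1 − 0.571428) = 0.635472 ≈ 0.6355.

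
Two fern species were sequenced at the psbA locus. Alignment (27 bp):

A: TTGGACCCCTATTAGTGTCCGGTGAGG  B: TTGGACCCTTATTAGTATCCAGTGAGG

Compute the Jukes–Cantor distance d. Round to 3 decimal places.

0.120

The sequences differ at 3 of 27 sites (9, 17, 21), so p = 3/27 ≈ 0.111111.
d = −(3/4) ln(1 − 4p/3) = −0.75 ln(1 − 0.148148) = −0.75 ln(0.851852)
  = −0.75 × (-0.160342) = 0.120257 substitutions/site.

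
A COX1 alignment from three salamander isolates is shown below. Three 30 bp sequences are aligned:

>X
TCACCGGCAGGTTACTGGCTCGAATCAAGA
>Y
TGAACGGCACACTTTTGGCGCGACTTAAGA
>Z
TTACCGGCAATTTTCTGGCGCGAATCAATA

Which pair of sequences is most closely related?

X and Z

X–Y: 10/30 differ, p = 0.333, d = 0.441.
X–Z: 6/30 differ, p = 0.200, d = 0.233.
Y–Z: 9/30 differ, p = 0.300, d = 0.383.
The smallest distance is between X and Z.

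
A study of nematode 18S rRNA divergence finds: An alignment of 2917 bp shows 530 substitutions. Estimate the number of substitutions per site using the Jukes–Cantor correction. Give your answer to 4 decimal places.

0.2081

p = 530/2917 ≈ 0.181694.
d = −(3/4) ln(1 − 4p/3) = −0.75 ln(1 − 0.242259) = −0.75 ln(0.757741)
  = −0.75 × (-0.277414) = 0.208061 substitutions/site.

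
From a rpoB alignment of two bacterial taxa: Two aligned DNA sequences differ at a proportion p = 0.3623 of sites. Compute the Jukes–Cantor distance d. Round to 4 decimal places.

0.4949

d = −(3/4) ln(1 − 4p/3) = −0.75 ln(1 − 0.483067) = −0.75 ln(0.516933)
  = −0.75 × (-0.659842) = 0.494882 substitutions/site.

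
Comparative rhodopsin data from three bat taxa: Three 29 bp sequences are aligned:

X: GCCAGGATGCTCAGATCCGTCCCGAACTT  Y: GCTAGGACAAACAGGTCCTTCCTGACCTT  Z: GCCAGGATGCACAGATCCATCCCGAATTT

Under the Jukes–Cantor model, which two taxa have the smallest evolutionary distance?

X–Y: 9/29 differ, p = 0.310, d = 0.401.
X–Z: 3/29 differ, p = 0.103, d = 0.111.
Y–Z: 9/29 differ, p = 0.310, d = 0.401.
The smallest distance is between X and Z.

X and Z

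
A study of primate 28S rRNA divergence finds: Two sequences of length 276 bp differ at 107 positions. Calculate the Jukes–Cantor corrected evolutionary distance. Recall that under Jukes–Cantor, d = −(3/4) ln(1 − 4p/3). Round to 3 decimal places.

p = 107/276 ≈ 0.387681.
d = −(3/4) ln(1 − 4p/3) = −0.75 ln(1 − 0.516908) = −0.75 ln(0.483092)
  = −0.75 × (-0.727548) = 0.545661 substitutions/site.

0.546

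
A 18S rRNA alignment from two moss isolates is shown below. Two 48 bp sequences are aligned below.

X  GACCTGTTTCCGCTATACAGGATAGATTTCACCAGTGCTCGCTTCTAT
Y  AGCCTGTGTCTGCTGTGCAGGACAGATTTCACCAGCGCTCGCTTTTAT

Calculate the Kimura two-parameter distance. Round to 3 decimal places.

Of 48 sites, 8 differences are transitions and 1 are transversions, so P = 8/48 ≈ 0.166667 and Q = 1/48 ≈ 0.020833.
Under the Kimura two-parameter model, d = −½ ln(1 − 2P − Q) − ¼ ln(1 − 2Q).
1 − 2P − Q = 0.645833, giving −½ ln(0.645833) = 0.218607.
1 − 2Q = 0.958334, giving −¼ ln(0.958334) = 0.010640.
d = 0.218607 + 0.010640 = 0.229247.

0.229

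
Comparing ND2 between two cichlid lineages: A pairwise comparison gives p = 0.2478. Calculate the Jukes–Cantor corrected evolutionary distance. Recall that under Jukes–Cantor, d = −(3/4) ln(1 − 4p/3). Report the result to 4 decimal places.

0.3008

d = −(3/4) ln(1 − 4p/3) = −0.75 ln(1 − 0.3304) = −0.75 ln(0.6696)
  = −0.75 × (-0.401075) = 0.300806 substitutions/site.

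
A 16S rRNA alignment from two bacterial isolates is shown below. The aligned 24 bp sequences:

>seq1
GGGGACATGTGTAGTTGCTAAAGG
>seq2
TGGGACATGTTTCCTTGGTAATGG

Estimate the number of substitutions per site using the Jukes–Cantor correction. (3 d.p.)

The sequences differ at 6 of 24 sites (1, 11, 13, 14, 18, 22), so p = 6/24 = 0.25.
d = −(3/4) ln(1 − 4p/3) = −0.75 ln(1 − 0.333333) = −0.75 ln(0.666667)
  = −0.75 × (-0.405465) = 0.304099 substitutions/site.

0.304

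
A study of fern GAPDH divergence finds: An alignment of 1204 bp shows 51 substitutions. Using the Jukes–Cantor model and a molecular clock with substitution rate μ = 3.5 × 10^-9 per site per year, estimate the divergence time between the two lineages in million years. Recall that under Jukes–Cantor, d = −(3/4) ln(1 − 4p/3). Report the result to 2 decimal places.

6.23

p = 51/1204 ≈ 0.042359.
d = −(3/4) ln(1 − 4p/3) = −0.75 ln(1 − 0.056479) = −0.75 ln(0.943521)
  = −0.75 × (-0.058137) = 0.043603 substitutions/site.
Under a molecular clock d = 2μt, so t = d/(2μ) = 0.043603 / (2 × 3.5 × 10^-9) = 6.23 million years.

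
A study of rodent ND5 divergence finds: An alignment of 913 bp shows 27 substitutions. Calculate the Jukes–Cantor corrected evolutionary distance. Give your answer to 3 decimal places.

0.030

p = 27/913 ≈ 0.029573.
d = −(3/4) ln(1 − 4p/3) = −0.75 ln(1 − 0.039431) = −0.75 ln(0.960569)
  = −0.75 × (-0.040229) = 0.030172 substitutions/site.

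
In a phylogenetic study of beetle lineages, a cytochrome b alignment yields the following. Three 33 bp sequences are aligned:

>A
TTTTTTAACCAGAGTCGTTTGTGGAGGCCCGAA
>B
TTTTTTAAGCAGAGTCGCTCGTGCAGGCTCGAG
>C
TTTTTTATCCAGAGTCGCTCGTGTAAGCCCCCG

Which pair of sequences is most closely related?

A and B

A–B: 6/33 differ, p = 0.182, d = 0.208.
A–C: 8/33 differ, p = 0.242, d = 0.293.
B–C: 7/33 differ, p = 0.212, d = 0.249.
The smallest distance is between A and B.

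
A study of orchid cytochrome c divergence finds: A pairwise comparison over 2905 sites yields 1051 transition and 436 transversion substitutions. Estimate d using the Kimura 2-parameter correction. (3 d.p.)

1.124

P = 1051/2905 ≈ 0.36179 and Q = 436/2905 ≈ 0.150086.
Under the Kimura two-parameter model, d = −½ ln(1 − 2P − Q) − ¼ ln(1 − 2Q).
1 − 2P − Q = 0.126334, giving −½ ln(0.126334) = 1.034413.
1 − 2Q = 0.699828, giving −¼ ln(0.699828) = 0.089230.
d = 1.034413 + 0.089230 = 1.123643.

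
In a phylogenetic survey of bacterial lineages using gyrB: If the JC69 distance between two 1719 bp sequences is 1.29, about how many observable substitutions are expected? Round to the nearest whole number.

Invert JC69: p = (3/4)(1 − e^(−4d/3)) = 0.75 × (1 − e^(-1.72)) = 0.75 × (1 − 0.179066) = 0.615701.
Expected differing sites = pL ≈ 0.615701 × 1719 = 1058.390019 ≈ 1058.

1058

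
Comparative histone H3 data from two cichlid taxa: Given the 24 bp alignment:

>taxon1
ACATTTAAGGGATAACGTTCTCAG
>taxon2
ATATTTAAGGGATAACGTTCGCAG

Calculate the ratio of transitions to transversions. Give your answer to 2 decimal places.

1.00

Transitions are A↔G and C↔T; transversions are all other mismatches.
Transitions: 1. Transversions: 1.
R = 1/1 = 1.00.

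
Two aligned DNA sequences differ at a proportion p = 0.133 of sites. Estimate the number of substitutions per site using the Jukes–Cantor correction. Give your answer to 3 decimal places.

d = −(3/4) ln(1 − 4p/3) = −0.75 ln(1 − 0.177333) = −0.75 ln(0.822667)
  = −0.75 × (-0.195204) = 0.146403 substitutions/site.

0.146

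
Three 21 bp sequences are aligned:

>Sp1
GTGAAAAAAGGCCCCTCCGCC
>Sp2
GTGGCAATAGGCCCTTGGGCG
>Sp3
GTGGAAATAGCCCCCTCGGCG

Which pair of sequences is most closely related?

Sp1–Sp2: 7/21 differ, p = 0.333, d = 0.441.
Sp1–Sp3: 5/21 differ, p = 0.238, d = 0.286.
Sp2–Sp3: 4/21 differ, p = 0.190, d = 0.220.
The smallest distance is between Sp2 and Sp3.

Sp2 and Sp3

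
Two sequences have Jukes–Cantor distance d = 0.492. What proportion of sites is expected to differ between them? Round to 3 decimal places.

p = (3/4)(1 − e^(−4d/3)) = 0.75 × (1 − e^(-0.656)) = 0.75 × (1 − 0.518923) = 0.360808.

0.361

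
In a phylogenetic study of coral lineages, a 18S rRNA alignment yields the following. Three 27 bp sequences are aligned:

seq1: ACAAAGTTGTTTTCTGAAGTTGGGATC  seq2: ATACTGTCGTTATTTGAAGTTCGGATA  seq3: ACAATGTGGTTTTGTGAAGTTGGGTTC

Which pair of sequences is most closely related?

seq1 and seq3

seq1–seq2: 8/27 differ, p = 0.296, d = 0.377.
seq1–seq3: 4/27 differ, p = 0.148, d = 0.165.
seq2–seq3: 8/27 differ, p = 0.296, d = 0.377.
The smallest distance is between seq1 and seq3.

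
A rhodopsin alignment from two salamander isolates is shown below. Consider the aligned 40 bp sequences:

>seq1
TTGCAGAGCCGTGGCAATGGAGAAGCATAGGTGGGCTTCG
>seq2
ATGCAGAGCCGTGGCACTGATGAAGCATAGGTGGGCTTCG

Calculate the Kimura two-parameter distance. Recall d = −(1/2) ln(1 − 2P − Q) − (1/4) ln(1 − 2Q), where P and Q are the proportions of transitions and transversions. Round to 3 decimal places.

0.107

Of 40 sites, 1 differences are transitions and 3 are transversions, so P = 1/40 = 0.025 and Q = 3/40 = 0.075.
Under the Kimura two-parameter model, d = −½ ln(1 − 2P − Q) − ¼ ln(1 − 2Q).
1 − 2P − Q = 0.875, giving −½ ln(0.875) = 0.066766.
1 − 2Q = 0.85, giving −¼ ln(0.85) = 0.040630.
d = 0.066766 + 0.040630 = 0.107396.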